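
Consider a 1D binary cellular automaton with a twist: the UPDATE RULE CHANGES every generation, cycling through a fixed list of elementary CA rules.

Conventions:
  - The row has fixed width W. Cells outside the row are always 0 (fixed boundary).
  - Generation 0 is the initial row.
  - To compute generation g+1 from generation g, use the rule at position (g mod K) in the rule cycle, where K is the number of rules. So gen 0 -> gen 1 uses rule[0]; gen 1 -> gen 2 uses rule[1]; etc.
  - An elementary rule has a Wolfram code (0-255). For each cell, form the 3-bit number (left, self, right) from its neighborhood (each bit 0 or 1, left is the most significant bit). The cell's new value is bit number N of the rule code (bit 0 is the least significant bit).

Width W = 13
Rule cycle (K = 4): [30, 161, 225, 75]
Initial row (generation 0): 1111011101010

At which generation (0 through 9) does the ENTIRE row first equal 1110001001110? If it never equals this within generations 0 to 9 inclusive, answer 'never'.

Gen 0: 1111011101010
Gen 1 (rule 30): 1000010001011
Gen 2 (rule 161): 0011000100100
Gen 3 (rule 225): 1001010000001
Gen 4 (rule 75): 0010000111110
Gen 5 (rule 30): 0111001100001
Gen 6 (rule 161): 0010000001100
Gen 7 (rule 225): 1000111100101
Gen 8 (rule 75): 0011100101000
Gen 9 (rule 30): 0110011101100

Answer: never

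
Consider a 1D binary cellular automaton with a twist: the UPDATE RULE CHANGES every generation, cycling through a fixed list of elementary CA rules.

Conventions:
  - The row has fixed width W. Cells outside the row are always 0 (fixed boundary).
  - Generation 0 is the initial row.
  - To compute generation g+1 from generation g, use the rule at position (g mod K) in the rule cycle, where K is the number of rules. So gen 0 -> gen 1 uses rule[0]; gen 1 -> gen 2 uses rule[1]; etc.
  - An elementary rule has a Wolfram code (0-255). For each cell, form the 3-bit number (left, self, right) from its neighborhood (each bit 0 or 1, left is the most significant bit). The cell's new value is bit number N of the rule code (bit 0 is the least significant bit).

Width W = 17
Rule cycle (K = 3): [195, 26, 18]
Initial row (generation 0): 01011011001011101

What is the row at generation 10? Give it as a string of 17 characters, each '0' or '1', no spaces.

Gen 0: 01011011001011101
Gen 1 (rule 195): 10001001010001100
Gen 2 (rule 26): 01010110001011010
Gen 3 (rule 18): 10000001010000001
Gen 4 (rule 195): 00111110000111110
Gen 5 (rule 26): 01100001001100001
Gen 6 (rule 18): 10010010110010010
Gen 7 (rule 195): 00100100010100100
Gen 8 (rule 26): 01011010100011010
Gen 9 (rule 18): 10000000010100001
Gen 10 (rule 195): 00111111100001110

Answer: 00111111100001110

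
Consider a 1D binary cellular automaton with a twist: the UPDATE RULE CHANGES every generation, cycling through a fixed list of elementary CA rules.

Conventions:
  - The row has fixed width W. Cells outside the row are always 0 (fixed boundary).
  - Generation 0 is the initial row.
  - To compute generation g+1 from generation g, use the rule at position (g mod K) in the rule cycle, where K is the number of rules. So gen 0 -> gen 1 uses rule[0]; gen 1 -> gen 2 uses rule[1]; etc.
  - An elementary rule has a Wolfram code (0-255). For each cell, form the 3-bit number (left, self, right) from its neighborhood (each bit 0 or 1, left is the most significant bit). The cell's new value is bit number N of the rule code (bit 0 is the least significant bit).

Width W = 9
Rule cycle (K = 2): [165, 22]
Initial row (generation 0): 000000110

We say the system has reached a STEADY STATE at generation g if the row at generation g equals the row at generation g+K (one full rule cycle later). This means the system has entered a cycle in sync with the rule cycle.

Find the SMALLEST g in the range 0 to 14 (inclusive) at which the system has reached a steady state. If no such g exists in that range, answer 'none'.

Gen 0: 000000110
Gen 1 (rule 165): 111110000
Gen 2 (rule 22): 000001000
Gen 3 (rule 165): 111101011
Gen 4 (rule 22): 000001000
Gen 5 (rule 165): 111101011
Gen 6 (rule 22): 000001000
Gen 7 (rule 165): 111101011
Gen 8 (rule 22): 000001000
Gen 9 (rule 165): 111101011
Gen 10 (rule 22): 000001000
Gen 11 (rule 165): 111101011
Gen 12 (rule 22): 000001000
Gen 13 (rule 165): 111101011
Gen 14 (rule 22): 000001000
Gen 15 (rule 165): 111101011
Gen 16 (rule 22): 000001000

Answer: 2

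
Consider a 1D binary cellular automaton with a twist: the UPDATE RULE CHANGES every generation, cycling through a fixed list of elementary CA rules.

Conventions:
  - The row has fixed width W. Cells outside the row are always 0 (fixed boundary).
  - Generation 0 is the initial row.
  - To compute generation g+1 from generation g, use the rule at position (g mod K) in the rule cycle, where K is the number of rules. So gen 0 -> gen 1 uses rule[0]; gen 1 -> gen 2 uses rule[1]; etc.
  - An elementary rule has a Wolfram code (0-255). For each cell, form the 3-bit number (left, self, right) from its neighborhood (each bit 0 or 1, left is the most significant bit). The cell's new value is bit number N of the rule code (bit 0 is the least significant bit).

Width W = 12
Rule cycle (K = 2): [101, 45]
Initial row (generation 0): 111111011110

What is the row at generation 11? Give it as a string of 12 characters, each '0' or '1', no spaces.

Gen 0: 111111011110
Gen 1 (rule 101): 000001100010
Gen 2 (rule 45): 111101001010
Gen 3 (rule 101): 000111001110
Gen 4 (rule 45): 110100001000
Gen 5 (rule 101): 011101101011
Gen 6 (rule 45): 010011011110
Gen 7 (rule 101): 010001100010
Gen 8 (rule 45): 010101001010
Gen 9 (rule 101): 011111001110
Gen 10 (rule 45): 010000001000
Gen 11 (rule 101): 010111101011

Answer: 010111101011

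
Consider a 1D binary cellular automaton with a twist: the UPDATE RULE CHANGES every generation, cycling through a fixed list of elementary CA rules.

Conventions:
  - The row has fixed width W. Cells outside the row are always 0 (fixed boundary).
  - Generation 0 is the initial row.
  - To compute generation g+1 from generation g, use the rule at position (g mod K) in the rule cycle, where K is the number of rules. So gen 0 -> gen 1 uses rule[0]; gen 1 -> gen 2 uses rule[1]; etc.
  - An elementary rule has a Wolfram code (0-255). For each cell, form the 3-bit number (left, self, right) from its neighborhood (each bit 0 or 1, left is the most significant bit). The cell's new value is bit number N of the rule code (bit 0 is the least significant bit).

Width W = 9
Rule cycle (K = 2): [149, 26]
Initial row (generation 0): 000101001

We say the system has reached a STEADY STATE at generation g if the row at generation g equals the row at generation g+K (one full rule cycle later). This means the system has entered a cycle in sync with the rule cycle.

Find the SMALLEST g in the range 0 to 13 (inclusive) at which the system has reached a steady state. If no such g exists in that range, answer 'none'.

Gen 0: 000101001
Gen 1 (rule 149): 110101101
Gen 2 (rule 26): 100001000
Gen 3 (rule 149): 111101111
Gen 4 (rule 26): 100001000
Gen 5 (rule 149): 111101111
Gen 6 (rule 26): 100001000
Gen 7 (rule 149): 111101111
Gen 8 (rule 26): 100001000
Gen 9 (rule 149): 111101111
Gen 10 (rule 26): 100001000
Gen 11 (rule 149): 111101111
Gen 12 (rule 26): 100001000
Gen 13 (rule 149): 111101111
Gen 14 (rule 26): 100001000
Gen 15 (rule 149): 111101111

Answer: 2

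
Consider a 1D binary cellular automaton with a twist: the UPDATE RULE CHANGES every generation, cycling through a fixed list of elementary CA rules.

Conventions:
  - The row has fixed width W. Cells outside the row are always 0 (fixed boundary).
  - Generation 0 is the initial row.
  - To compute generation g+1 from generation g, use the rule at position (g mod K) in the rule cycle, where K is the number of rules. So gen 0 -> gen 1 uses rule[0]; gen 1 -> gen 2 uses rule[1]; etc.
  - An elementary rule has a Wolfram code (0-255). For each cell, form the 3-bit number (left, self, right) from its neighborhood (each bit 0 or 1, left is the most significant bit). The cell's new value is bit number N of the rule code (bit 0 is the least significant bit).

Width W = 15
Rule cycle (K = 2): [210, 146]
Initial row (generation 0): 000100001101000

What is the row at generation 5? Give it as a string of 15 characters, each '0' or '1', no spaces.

Gen 0: 000100001101000
Gen 1 (rule 210): 001010010100100
Gen 2 (rule 146): 010001100011010
Gen 3 (rule 210): 101010110101001
Gen 4 (rule 146): 000000000000110
Gen 5 (rule 210): 000000000001011

Answer: 000000000001011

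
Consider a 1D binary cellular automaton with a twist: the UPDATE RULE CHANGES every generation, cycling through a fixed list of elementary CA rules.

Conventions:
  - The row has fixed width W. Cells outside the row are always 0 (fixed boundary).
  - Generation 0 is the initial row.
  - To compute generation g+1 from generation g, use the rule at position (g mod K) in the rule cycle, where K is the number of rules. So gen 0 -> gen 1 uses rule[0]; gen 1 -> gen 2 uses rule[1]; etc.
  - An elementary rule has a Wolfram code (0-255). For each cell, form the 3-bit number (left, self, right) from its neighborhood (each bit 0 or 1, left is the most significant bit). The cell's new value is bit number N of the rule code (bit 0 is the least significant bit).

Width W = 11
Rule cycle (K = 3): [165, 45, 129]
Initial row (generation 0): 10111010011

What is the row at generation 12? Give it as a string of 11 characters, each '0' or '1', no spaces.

Gen 0: 10111010011
Gen 1 (rule 165): 11010110000
Gen 2 (rule 45): 10111100111
Gen 3 (rule 129): 00011000010
Gen 4 (rule 165): 11000011010
Gen 5 (rule 45): 10011010110
Gen 6 (rule 129): 00000000000
Gen 7 (rule 165): 11111111111
Gen 8 (rule 45): 10000000000
Gen 9 (rule 129): 00111111111
Gen 10 (rule 165): 10011111110
Gen 11 (rule 45): 10010000000
Gen 12 (rule 129): 00000111111

Answer: 00000111111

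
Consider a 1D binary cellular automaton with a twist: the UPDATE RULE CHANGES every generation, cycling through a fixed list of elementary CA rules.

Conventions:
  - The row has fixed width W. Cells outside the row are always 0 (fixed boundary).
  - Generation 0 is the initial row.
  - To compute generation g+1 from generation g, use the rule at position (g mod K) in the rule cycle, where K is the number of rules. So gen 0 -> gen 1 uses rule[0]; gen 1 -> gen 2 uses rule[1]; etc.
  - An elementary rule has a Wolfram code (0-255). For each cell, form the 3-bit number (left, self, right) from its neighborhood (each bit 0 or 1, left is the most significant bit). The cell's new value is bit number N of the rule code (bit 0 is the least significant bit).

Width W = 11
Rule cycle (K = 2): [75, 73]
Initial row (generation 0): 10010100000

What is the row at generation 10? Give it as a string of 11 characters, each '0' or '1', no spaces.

Gen 0: 10010100000
Gen 1 (rule 75): 00100001111
Gen 2 (rule 73): 10001101001
Gen 3 (rule 75): 00111100010
Gen 4 (rule 73): 10100101000
Gen 5 (rule 75): 00001000011
Gen 6 (rule 73): 11100011011
Gen 7 (rule 75): 10101111011
Gen 8 (rule 73): 00001001011
Gen 9 (rule 75): 11110010011
Gen 10 (rule 73): 10010000011

Answer: 10010000011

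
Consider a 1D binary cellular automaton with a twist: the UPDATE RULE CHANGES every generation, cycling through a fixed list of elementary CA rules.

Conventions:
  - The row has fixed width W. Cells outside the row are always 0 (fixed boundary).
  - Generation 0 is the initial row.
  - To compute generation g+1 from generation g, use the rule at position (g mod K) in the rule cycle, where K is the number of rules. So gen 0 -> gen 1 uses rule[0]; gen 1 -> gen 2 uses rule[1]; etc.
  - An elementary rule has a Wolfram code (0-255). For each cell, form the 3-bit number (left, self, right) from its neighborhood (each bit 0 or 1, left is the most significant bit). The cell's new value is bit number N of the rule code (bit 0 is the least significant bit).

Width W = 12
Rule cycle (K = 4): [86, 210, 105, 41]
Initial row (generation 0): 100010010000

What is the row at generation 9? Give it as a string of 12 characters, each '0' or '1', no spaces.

Answer: 110011011000

Derivation:
Gen 0: 100010010000
Gen 1 (rule 86): 110111111000
Gen 2 (rule 210): 010011111100
Gen 3 (rule 105): 000010000101
Gen 4 (rule 41): 111000110010
Gen 5 (rule 86): 001101011111
Gen 6 (rule 210): 010100001111
Gen 7 (rule 105): 001001101001
Gen 8 (rule 41): 100001010000
Gen 9 (rule 86): 110011011000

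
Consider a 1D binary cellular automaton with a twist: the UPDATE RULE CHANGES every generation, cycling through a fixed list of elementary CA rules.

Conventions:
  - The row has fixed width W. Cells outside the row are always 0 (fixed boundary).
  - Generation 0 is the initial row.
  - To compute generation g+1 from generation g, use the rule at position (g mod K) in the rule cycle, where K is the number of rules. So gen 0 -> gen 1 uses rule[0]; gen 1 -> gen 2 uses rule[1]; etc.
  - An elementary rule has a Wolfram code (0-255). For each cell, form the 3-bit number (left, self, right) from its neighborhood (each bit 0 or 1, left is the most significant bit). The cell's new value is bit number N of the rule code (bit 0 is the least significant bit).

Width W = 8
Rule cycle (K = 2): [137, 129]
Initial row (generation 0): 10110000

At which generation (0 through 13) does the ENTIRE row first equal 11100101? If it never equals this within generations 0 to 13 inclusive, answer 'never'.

Answer: never

Derivation:
Gen 0: 10110000
Gen 1 (rule 137): 00100111
Gen 2 (rule 129): 10000010
Gen 3 (rule 137): 00111000
Gen 4 (rule 129): 10010011
Gen 5 (rule 137): 00000010
Gen 6 (rule 129): 11111000
Gen 7 (rule 137): 11110011
Gen 8 (rule 129): 01100000
Gen 9 (rule 137): 01001111
Gen 10 (rule 129): 00000110
Gen 11 (rule 137): 11110100
Gen 12 (rule 129): 01100001
Gen 13 (rule 137): 01001100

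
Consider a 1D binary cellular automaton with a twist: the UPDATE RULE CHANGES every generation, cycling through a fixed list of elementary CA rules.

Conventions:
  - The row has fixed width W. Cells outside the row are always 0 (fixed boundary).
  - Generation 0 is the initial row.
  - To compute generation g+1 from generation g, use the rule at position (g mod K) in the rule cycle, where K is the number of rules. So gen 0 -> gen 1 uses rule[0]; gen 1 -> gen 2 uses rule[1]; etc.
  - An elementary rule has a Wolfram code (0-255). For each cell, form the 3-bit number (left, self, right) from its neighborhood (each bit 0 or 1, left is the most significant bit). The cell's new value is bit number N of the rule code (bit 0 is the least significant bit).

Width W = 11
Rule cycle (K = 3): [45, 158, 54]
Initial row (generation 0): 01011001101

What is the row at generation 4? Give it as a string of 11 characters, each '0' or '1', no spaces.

Answer: 11010000100

Derivation:
Gen 0: 01011001101
Gen 1 (rule 45): 01110001011
Gen 2 (rule 158): 11101011010
Gen 3 (rule 54): 00011100111
Gen 4 (rule 45): 11010000100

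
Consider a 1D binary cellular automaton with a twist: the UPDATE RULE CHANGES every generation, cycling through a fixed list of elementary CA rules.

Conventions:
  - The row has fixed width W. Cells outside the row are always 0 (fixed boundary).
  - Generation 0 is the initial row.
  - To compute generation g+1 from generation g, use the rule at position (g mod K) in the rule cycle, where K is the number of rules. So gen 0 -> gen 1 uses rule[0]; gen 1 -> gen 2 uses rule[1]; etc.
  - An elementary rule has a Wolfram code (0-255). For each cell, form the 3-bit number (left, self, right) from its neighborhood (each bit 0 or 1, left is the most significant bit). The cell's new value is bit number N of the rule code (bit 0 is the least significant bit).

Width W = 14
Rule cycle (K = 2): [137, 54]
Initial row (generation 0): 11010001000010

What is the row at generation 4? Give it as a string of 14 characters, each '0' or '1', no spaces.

Answer: 11010010000011

Derivation:
Gen 0: 11010001000010
Gen 1 (rule 137): 10000100011000
Gen 2 (rule 54): 11001110100100
Gen 3 (rule 137): 10001100000001
Gen 4 (rule 54): 11010010000011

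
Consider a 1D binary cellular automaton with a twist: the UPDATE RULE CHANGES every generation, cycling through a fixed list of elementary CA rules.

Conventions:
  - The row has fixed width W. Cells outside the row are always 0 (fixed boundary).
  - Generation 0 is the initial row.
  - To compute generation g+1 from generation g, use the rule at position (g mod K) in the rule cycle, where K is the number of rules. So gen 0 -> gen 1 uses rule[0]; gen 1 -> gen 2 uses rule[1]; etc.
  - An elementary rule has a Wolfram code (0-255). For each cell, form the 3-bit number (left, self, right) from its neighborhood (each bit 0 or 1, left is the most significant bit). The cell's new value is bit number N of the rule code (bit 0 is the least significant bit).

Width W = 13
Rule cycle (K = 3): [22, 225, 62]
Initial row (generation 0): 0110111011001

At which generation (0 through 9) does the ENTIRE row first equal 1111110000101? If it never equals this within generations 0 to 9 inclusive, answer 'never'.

Answer: never

Derivation:
Gen 0: 0110111011001
Gen 1 (rule 22): 1000000000111
Gen 2 (rule 225): 0011111110011
Gen 3 (rule 62): 0110000001110
Gen 4 (rule 22): 1001000010001
Gen 5 (rule 225): 0000011000100
Gen 6 (rule 62): 0000110101110
Gen 7 (rule 22): 0001000100001
Gen 8 (rule 225): 1100010001100
Gen 9 (rule 62): 1010111011010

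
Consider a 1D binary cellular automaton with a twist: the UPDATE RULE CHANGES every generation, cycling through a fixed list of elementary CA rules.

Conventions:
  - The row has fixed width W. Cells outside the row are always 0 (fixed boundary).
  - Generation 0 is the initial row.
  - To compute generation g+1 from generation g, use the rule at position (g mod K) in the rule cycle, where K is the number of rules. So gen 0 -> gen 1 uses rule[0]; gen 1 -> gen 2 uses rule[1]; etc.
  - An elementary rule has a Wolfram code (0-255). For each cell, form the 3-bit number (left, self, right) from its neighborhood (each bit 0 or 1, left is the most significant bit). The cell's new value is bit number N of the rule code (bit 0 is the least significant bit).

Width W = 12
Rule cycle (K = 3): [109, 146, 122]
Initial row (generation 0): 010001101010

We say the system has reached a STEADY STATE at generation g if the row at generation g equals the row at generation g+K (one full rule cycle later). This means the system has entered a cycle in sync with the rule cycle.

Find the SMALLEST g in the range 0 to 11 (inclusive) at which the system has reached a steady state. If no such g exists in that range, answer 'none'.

Answer: 10

Derivation:
Gen 0: 010001101010
Gen 1 (rule 109): 010101111110
Gen 2 (rule 146): 100000111101
Gen 3 (rule 122): 010001100110
Gen 4 (rule 109): 010101100110
Gen 5 (rule 146): 100000011001
Gen 6 (rule 122): 010000111110
Gen 7 (rule 109): 010110100010
Gen 8 (rule 146): 100000010101
Gen 9 (rule 122): 010000101010
Gen 10 (rule 109): 010110111110
Gen 11 (rule 146): 100000011101
Gen 12 (rule 122): 010000110110
Gen 13 (rule 109): 010110111110
Gen 14 (rule 146): 100000011101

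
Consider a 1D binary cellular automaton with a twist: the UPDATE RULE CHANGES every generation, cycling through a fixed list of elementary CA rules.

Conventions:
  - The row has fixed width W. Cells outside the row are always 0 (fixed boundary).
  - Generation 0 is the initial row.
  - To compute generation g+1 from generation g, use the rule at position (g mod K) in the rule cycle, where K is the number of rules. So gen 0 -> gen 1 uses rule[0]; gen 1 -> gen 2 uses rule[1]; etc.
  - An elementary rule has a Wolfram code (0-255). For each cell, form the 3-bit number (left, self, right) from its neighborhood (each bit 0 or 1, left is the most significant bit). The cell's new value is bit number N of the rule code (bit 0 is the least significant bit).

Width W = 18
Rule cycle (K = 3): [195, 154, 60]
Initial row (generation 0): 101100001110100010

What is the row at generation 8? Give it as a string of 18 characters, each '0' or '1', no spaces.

Gen 0: 101100001110100010
Gen 1 (rule 195): 000101110110001100
Gen 2 (rule 154): 001001100101011010
Gen 3 (rule 60): 001101010111110111
Gen 4 (rule 195): 110100000011110011
Gen 5 (rule 154): 100010000111101110
Gen 6 (rule 60): 110011000100011001
Gen 7 (rule 195): 010101011001101010
Gen 8 (rule 154): 100000010111000001

Answer: 100000010111000001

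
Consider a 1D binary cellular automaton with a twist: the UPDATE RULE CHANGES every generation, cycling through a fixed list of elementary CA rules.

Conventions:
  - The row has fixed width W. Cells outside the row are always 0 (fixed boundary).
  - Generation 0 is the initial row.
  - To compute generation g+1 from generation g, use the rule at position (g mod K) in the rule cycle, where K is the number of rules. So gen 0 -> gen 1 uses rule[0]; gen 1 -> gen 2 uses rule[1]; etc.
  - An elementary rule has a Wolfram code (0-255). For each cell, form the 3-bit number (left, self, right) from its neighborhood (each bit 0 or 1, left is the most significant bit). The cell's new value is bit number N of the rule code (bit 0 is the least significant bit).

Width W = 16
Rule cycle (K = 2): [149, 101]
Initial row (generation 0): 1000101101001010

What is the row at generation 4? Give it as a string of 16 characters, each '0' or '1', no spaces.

Gen 0: 1000101101001010
Gen 1 (rule 149): 1110100001101011
Gen 2 (rule 101): 0011101100111101
Gen 3 (rule 149): 1001000010011001
Gen 4 (rule 101): 1001011010001001

Answer: 1001011010001001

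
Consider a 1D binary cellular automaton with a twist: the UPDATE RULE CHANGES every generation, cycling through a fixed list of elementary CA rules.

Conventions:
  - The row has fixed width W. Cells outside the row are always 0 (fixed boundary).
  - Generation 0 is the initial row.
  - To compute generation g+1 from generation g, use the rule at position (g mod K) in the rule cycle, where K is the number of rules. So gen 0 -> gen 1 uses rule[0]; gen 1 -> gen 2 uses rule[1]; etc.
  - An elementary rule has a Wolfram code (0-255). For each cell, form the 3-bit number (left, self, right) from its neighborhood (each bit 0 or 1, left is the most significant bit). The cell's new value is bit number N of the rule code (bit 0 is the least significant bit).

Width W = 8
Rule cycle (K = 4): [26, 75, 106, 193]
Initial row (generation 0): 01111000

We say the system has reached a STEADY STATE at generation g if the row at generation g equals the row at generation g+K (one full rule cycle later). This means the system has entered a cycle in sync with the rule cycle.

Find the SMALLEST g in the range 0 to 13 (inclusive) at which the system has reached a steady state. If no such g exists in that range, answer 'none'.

Gen 0: 01111000
Gen 1 (rule 26): 11000100
Gen 2 (rule 75): 11011001
Gen 3 (rule 106): 11111010
Gen 4 (rule 193): 01111000
Gen 5 (rule 26): 11000100
Gen 6 (rule 75): 11011001
Gen 7 (rule 106): 11111010
Gen 8 (rule 193): 01111000
Gen 9 (rule 26): 11000100
Gen 10 (rule 75): 11011001
Gen 11 (rule 106): 11111010
Gen 12 (rule 193): 01111000
Gen 13 (rule 26): 11000100
Gen 14 (rule 75): 11011001
Gen 15 (rule 106): 11111010
Gen 16 (rule 193): 01111000
Gen 17 (rule 26): 11000100

Answer: 0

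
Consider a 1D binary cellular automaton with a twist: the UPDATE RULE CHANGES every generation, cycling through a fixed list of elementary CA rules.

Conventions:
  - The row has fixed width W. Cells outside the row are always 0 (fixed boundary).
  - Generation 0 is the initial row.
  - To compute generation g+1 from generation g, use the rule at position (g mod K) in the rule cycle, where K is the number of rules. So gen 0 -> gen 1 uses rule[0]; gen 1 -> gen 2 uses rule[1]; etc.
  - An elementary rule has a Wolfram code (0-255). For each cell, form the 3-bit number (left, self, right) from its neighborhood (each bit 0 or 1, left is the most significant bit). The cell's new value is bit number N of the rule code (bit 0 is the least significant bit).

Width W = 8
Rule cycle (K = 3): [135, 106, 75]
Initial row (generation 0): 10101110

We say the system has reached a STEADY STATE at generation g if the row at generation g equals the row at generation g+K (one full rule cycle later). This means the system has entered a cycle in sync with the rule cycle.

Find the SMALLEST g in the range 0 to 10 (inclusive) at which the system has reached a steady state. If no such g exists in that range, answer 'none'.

Answer: none

Derivation:
Gen 0: 10101110
Gen 1 (rule 135): 10100100
Gen 2 (rule 106): 01001000
Gen 3 (rule 75): 10010011
Gen 4 (rule 135): 10110100
Gen 5 (rule 106): 01111000
Gen 6 (rule 75): 11001011
Gen 7 (rule 135): 00011000
Gen 8 (rule 106): 00111000
Gen 9 (rule 75): 11101011
Gen 10 (rule 135): 01001000
Gen 11 (rule 106): 10010000
Gen 12 (rule 75): 00100111
Gen 13 (rule 135): 11101010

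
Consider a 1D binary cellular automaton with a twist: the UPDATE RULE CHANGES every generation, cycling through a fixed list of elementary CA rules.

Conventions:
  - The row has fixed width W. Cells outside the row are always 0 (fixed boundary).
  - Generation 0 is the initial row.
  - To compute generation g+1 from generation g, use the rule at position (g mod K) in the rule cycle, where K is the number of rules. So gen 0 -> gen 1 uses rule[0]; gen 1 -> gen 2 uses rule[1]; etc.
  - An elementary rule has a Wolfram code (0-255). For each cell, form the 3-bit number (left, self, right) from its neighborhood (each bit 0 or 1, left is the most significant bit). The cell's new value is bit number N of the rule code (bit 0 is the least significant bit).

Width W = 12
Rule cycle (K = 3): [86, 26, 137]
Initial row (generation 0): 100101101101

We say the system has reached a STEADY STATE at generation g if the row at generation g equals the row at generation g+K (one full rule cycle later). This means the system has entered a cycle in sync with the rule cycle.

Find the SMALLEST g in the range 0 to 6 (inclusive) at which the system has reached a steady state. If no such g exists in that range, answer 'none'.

Answer: none

Derivation:
Gen 0: 100101101101
Gen 1 (rule 86): 111100100101
Gen 2 (rule 26): 100011011000
Gen 3 (rule 137): 001010010011
Gen 4 (rule 86): 011011111101
Gen 5 (rule 26): 110010000000
Gen 6 (rule 137): 100000111111
Gen 7 (rule 86): 110001000001
Gen 8 (rule 26): 101010100010
Gen 9 (rule 137): 000000001000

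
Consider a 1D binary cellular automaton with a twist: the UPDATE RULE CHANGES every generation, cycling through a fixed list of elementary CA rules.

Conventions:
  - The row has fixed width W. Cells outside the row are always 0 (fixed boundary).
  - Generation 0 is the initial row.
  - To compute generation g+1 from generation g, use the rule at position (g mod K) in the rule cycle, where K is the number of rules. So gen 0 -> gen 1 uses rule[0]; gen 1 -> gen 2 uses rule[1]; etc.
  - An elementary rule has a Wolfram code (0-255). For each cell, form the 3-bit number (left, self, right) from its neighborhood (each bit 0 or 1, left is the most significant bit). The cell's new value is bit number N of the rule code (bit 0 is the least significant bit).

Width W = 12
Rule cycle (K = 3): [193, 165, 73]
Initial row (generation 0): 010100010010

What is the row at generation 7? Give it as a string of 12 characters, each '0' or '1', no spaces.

Gen 0: 010100010010
Gen 1 (rule 193): 000001000000
Gen 2 (rule 165): 111101011111
Gen 3 (rule 73): 100100010001
Gen 4 (rule 193): 000001000100
Gen 5 (rule 165): 111101010101
Gen 6 (rule 73): 100100000000
Gen 7 (rule 193): 000001111111

Answer: 000001111111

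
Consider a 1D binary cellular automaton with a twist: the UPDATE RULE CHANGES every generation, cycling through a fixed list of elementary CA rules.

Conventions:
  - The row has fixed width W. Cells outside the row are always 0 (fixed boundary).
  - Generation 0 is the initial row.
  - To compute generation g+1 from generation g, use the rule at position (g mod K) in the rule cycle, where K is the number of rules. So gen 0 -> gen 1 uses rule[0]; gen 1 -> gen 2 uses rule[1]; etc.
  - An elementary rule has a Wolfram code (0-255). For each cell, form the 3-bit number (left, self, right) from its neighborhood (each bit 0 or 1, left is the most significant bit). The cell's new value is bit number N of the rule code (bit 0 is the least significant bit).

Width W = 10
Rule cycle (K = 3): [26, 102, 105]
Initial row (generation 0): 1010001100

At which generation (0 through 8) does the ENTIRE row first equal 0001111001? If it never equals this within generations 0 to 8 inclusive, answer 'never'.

Gen 0: 1010001100
Gen 1 (rule 26): 0001011010
Gen 2 (rule 102): 0011101110
Gen 3 (rule 105): 1010111010
Gen 4 (rule 26): 0000100001
Gen 5 (rule 102): 0001100011
Gen 6 (rule 105): 1101101011
Gen 7 (rule 26): 1001000010
Gen 8 (rule 102): 1011000110

Answer: never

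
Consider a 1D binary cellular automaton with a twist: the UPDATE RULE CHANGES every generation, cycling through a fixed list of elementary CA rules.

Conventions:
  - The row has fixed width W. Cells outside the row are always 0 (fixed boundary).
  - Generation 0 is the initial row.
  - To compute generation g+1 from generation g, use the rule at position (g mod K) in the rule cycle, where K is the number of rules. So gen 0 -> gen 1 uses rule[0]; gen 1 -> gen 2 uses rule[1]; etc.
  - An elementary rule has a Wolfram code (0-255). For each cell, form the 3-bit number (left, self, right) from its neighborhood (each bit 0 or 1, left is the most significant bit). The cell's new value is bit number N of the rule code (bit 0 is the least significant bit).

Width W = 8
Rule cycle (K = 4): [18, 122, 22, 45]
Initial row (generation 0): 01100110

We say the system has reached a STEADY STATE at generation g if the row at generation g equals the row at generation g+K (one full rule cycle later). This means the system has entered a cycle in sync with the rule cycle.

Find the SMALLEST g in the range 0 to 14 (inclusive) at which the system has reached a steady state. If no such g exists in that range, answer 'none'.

Gen 0: 01100110
Gen 1 (rule 18): 10011001
Gen 2 (rule 122): 01111110
Gen 3 (rule 22): 10000001
Gen 4 (rule 45): 10111101
Gen 5 (rule 18): 00000000
Gen 6 (rule 122): 00000000
Gen 7 (rule 22): 00000000
Gen 8 (rule 45): 11111111
Gen 9 (rule 18): 00000000
Gen 10 (rule 122): 00000000
Gen 11 (rule 22): 00000000
Gen 12 (rule 45): 11111111
Gen 13 (rule 18): 00000000
Gen 14 (rule 122): 00000000
Gen 15 (rule 22): 00000000
Gen 16 (rule 45): 11111111
Gen 17 (rule 18): 00000000
Gen 18 (rule 122): 00000000

Answer: 5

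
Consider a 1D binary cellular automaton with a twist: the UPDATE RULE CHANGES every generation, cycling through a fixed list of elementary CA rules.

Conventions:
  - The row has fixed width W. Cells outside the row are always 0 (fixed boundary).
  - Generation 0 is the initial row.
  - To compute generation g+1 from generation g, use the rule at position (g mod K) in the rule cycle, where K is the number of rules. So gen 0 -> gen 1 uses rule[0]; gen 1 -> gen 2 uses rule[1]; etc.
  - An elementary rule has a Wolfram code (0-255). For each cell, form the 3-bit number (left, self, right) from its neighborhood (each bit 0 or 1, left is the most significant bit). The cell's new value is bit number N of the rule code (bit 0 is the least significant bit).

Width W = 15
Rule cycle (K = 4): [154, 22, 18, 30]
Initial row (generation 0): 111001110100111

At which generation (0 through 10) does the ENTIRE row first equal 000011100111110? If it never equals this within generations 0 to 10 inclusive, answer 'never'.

Answer: 5

Derivation:
Gen 0: 111001110100111
Gen 1 (rule 154): 110111100011110
Gen 2 (rule 22): 000000010100001
Gen 3 (rule 18): 000000100010010
Gen 4 (rule 30): 000001110111111
Gen 5 (rule 154): 000011100111110
Gen 6 (rule 22): 000100011000001
Gen 7 (rule 18): 001010100100010
Gen 8 (rule 30): 011010111110111
Gen 9 (rule 154): 110000111100110
Gen 10 (rule 22): 001001000011001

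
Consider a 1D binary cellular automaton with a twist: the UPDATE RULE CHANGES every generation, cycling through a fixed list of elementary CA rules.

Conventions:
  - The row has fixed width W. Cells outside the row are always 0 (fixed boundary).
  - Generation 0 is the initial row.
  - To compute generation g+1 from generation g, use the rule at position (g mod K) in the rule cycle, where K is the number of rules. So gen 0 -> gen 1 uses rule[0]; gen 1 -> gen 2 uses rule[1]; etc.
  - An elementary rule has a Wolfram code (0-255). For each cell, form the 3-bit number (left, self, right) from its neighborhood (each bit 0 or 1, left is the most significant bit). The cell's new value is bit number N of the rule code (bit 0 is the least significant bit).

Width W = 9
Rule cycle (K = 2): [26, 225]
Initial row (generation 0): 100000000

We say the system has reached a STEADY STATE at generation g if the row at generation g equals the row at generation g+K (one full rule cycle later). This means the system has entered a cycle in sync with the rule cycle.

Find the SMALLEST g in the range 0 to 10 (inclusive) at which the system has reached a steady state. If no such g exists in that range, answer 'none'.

Gen 0: 100000000
Gen 1 (rule 26): 010000000
Gen 2 (rule 225): 000111111
Gen 3 (rule 26): 001100000
Gen 4 (rule 225): 100101111
Gen 5 (rule 26): 011001000
Gen 6 (rule 225): 001000011
Gen 7 (rule 26): 010100110
Gen 8 (rule 225): 001000010
Gen 9 (rule 26): 010100101
Gen 10 (rule 225): 001000010
Gen 11 (rule 26): 010100101
Gen 12 (rule 225): 001000010

Answer: 8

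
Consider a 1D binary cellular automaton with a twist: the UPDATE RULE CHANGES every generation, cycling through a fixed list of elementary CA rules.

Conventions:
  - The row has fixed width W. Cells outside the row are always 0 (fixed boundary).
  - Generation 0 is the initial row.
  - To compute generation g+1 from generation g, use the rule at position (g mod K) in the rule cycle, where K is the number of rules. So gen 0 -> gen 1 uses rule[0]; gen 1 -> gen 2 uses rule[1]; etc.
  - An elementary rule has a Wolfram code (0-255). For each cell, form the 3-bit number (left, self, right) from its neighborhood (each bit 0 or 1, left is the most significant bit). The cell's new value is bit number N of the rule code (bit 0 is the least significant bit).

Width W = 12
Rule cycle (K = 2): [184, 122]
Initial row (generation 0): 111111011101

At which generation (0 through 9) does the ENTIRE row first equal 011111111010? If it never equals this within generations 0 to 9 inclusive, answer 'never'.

Answer: 5

Derivation:
Gen 0: 111111011101
Gen 1 (rule 184): 111110111010
Gen 2 (rule 122): 100011101101
Gen 3 (rule 184): 010011011010
Gen 4 (rule 122): 101111111101
Gen 5 (rule 184): 011111111010
Gen 6 (rule 122): 110000001101
Gen 7 (rule 184): 101000001010
Gen 8 (rule 122): 010100010101
Gen 9 (rule 184): 001010001010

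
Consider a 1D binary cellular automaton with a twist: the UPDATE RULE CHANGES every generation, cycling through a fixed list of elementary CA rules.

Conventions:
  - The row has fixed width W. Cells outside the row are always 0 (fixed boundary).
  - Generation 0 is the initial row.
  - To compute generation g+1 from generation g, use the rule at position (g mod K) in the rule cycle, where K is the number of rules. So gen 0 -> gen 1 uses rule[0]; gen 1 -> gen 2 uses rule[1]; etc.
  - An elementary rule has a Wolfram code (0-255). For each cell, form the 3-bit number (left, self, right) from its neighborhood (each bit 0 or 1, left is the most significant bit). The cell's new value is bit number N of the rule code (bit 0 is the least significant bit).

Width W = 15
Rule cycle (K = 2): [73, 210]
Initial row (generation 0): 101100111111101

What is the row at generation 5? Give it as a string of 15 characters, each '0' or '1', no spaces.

Gen 0: 101100111111101
Gen 1 (rule 73): 001100100000100
Gen 2 (rule 210): 010111010001010
Gen 3 (rule 73): 000101000100000
Gen 4 (rule 210): 001000101010000
Gen 5 (rule 73): 100010000000111

Answer: 100010000000111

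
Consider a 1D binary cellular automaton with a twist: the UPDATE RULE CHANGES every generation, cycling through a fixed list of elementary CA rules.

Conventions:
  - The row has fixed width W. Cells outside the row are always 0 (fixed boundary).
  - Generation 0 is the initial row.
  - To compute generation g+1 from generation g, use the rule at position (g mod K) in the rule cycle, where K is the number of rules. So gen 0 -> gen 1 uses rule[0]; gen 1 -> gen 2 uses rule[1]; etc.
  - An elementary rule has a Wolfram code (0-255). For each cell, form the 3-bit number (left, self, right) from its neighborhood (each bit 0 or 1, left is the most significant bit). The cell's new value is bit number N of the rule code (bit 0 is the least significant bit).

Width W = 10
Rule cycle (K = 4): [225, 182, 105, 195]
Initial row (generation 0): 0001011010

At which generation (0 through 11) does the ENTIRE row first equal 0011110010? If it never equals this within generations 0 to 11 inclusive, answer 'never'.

Answer: 2

Derivation:
Gen 0: 0001011010
Gen 1 (rule 225): 1100101100
Gen 2 (rule 182): 0011110010
Gen 3 (rule 105): 1010010000
Gen 4 (rule 195): 0000100111
Gen 5 (rule 225): 1110000011
Gen 6 (rule 182): 0101000100
Gen 7 (rule 105): 0010010001
Gen 8 (rule 195): 1100100110
Gen 9 (rule 225): 0100000010
Gen 10 (rule 182): 1110000111
Gen 11 (rule 105): 1010110101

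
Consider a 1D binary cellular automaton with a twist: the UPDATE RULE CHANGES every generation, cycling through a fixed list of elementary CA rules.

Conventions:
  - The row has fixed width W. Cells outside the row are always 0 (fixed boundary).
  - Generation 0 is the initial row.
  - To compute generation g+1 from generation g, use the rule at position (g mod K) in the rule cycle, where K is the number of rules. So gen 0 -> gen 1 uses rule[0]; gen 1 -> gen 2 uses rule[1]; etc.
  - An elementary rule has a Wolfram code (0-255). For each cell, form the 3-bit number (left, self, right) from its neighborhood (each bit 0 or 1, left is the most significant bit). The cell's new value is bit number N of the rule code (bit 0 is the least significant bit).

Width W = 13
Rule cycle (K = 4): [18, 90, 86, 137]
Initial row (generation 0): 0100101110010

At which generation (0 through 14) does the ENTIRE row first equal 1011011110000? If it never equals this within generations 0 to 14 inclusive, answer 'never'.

Answer: never

Derivation:
Gen 0: 0100101110010
Gen 1 (rule 18): 1011000001101
Gen 2 (rule 90): 0011100011100
Gen 3 (rule 86): 0100110100110
Gen 4 (rule 137): 0000100000100
Gen 5 (rule 18): 0001010001010
Gen 6 (rule 90): 0010001010001
Gen 7 (rule 86): 0111011011011
Gen 8 (rule 137): 0110010010010
Gen 9 (rule 18): 1001101101101
Gen 10 (rule 90): 0111101101100
Gen 11 (rule 86): 1000100100110
Gen 12 (rule 137): 0010000000100
Gen 13 (rule 18): 0101000001010
Gen 14 (rule 90): 1000100010001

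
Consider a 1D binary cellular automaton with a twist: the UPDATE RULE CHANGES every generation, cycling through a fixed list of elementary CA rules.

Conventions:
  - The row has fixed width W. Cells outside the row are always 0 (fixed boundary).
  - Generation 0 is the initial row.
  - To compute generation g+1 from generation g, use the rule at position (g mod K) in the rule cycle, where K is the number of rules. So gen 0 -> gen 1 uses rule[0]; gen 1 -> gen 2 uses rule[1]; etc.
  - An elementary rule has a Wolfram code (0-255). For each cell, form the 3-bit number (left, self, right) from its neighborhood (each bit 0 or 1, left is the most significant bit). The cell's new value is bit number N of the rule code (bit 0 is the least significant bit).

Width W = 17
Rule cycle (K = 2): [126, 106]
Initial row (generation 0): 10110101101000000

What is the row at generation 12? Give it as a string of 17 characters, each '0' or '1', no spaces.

Answer: 11000000000001101

Derivation:
Gen 0: 10110101101000000
Gen 1 (rule 126): 11111111111100000
Gen 2 (rule 106): 10000000000100000
Gen 3 (rule 126): 11000000001110000
Gen 4 (rule 106): 11000000011010000
Gen 5 (rule 126): 11100000111111000
Gen 6 (rule 106): 10100001100001000
Gen 7 (rule 126): 11110011110011100
Gen 8 (rule 106): 10010110010110100
Gen 9 (rule 126): 11111111111111110
Gen 10 (rule 106): 10000000000000010
Gen 11 (rule 126): 11000000000000111
Gen 12 (rule 106): 11000000000001101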